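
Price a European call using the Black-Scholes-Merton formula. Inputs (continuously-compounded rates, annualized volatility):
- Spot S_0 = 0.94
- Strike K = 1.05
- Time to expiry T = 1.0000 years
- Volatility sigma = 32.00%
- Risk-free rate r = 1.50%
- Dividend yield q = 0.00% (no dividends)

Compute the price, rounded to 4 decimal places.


d1 = (ln(S/K) + (r - q + 0.5*sigma^2) * T) / (sigma * sqrt(T)) = -0.13895490
d2 = d1 - sigma * sqrt(T) = -0.45895490
exp(-rT) = 0.98511194; exp(-qT) = 1.00000000
C = S_0 * exp(-qT) * N(d1) - K * exp(-rT) * N(d2)
N(d1) = 0.44474289; N(d2) = 0.32313328
C = 0.9400 * 1.00000000 * 0.44474289 - 1.0500 * 0.98511194 * 0.32313328 = 0.0838

Answer: Price = 0.0838


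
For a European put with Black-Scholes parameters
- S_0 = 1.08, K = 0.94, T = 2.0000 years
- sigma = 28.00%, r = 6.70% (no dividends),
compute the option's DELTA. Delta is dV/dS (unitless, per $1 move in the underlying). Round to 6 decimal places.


Answer: Delta = -0.187538

Derivation:
d1 = 0.8870059713; d2 = 0.4910261738
phi(d1) = 0.2691925571; exp(-qT) = 1.0000000000; exp(-rT) = 0.8745900646
N(-d1) = 0.1875378428
Delta = -exp(-qT) * N(-d1) = -1.0000000000 * 0.1875378428 = -0.187538


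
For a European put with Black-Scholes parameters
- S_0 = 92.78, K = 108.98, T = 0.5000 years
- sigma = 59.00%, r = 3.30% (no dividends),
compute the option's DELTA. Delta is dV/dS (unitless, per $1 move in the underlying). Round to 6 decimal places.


d1 = -0.1376060473; d2 = -0.5547990482
phi(d1) = 0.3951830335; exp(-qT) = 1.0000000000; exp(-rT) = 0.9836353794
N(-d1) = 0.5547241120
Delta = -exp(-qT) * N(-d1) = -1.0000000000 * 0.5547241120 = -0.554724

Answer: Delta = -0.554724


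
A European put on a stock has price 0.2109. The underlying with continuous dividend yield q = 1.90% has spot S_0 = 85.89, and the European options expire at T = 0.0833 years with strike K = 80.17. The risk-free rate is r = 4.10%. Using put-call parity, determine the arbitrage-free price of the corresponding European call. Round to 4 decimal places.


Put-call parity: C - P = S_0 * exp(-qT) - K * exp(-rT).
S_0 * exp(-qT) = 85.8900 * 0.99841855 = 85.75416941
K * exp(-rT) = 80.1700 * 0.99659053 = 79.89666243
C = P + S*exp(-qT) - K*exp(-rT)
C = 0.2109 + 85.75416941 - 79.89666243 = 6.0684

Answer: Call price = 6.0684


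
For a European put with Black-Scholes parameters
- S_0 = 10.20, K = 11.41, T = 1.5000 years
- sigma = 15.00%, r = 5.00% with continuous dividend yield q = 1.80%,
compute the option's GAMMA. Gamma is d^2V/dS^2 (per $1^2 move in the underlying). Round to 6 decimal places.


d1 = -0.2570736414; d2 = -0.4407853721
phi(d1) = 0.3859752766; exp(-qT) = 0.9733612415; exp(-rT) = 0.9277434863
Gamma = exp(-qT) * phi(d1) / (S * sigma * sqrt(T)) = 0.9733612415 * 0.3859752766 / (10.2000 * 0.1500 * 1.2247448714) = 0.200492

Answer: Gamma = 0.200492


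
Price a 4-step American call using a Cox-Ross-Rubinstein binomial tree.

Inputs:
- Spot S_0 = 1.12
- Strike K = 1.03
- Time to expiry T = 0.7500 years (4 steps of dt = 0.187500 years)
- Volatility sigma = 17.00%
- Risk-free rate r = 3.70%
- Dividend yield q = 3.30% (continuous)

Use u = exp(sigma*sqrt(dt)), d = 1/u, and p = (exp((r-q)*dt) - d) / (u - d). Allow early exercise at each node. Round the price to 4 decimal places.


Answer: Price = V(0,0) = 0.1207

Derivation:
dt = T/N = 0.187500
u = exp(sigma*sqrt(dt)) = 1.076389; d = 1/u = 0.929032
p = (exp((r-q)*dt) - d) / (u - d) = 0.486697
Discount per step: exp(-r*dt) = 0.993087
Stock lattice S(k, i) with i counting down-moves:
  k=0: S(0,0) = 1.1200
  k=1: S(1,0) = 1.2056; S(1,1) = 1.0405
  k=2: S(2,0) = 1.2976; S(2,1) = 1.1200; S(2,2) = 0.9667
  k=3: S(3,0) = 1.3968; S(3,1) = 1.2056; S(3,2) = 1.0405; S(3,3) = 0.8981
  k=4: S(4,0) = 1.5035; S(4,1) = 1.2976; S(4,2) = 1.1200; S(4,3) = 0.9667; S(4,4) = 0.8343
Terminal payoffs V(N, i) = max(S_T - K, 0):
  V(4,0) = 0.473472; V(4,1) = 0.267647; V(4,2) = 0.090000; V(4,3) = 0.000000; V(4,4) = 0.000000
Backward induction: V(k, i) = exp(-r*dt) * [p * V(k+1, i) + (1-p) * V(k+1, i+1)]; then take max(V_cont, immediate exercise) for American.
  V(3,0) = exp(-r*dt) * [p*0.473472 + (1-p)*0.267647] = 0.365279; exercise = 0.366774; V(3,0) = max -> 0.366774
  V(3,1) = exp(-r*dt) * [p*0.267647 + (1-p)*0.090000] = 0.175241; exercise = 0.175556; V(3,1) = max -> 0.175556
  V(3,2) = exp(-r*dt) * [p*0.090000 + (1-p)*0.000000] = 0.043500; exercise = 0.010516; V(3,2) = max -> 0.043500
  V(3,3) = exp(-r*dt) * [p*0.000000 + (1-p)*0.000000] = 0.000000; exercise = 0.000000; V(3,3) = max -> 0.000000
  V(2,0) = exp(-r*dt) * [p*0.366774 + (1-p)*0.175556] = 0.266764; exercise = 0.267647; V(2,0) = max -> 0.267647
  V(2,1) = exp(-r*dt) * [p*0.175556 + (1-p)*0.043500] = 0.107026; exercise = 0.090000; V(2,1) = max -> 0.107026
  V(2,2) = exp(-r*dt) * [p*0.043500 + (1-p)*0.000000] = 0.021025; exercise = 0.000000; V(2,2) = max -> 0.021025
  V(1,0) = exp(-r*dt) * [p*0.267647 + (1-p)*0.107026] = 0.183920; exercise = 0.175556; V(1,0) = max -> 0.183920
  V(1,1) = exp(-r*dt) * [p*0.107026 + (1-p)*0.021025] = 0.062447; exercise = 0.010516; V(1,1) = max -> 0.062447
  V(0,0) = exp(-r*dt) * [p*0.183920 + (1-p)*0.062447] = 0.120727; exercise = 0.090000; V(0,0) = max -> 0.120727


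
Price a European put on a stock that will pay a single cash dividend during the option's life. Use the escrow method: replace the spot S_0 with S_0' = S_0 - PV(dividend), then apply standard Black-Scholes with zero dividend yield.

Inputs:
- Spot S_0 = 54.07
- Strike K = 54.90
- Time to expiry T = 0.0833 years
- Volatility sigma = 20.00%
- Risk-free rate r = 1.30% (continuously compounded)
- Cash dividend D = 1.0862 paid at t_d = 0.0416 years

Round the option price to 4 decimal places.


PV(D) = D * exp(-r * t_d) = 1.0862 * 0.99945935 = 1.08561274
S_0' = S_0 - PV(D) = 54.0700 - 1.08561274 = 52.98438726
d1 = (ln(S_0'/K) + (r + sigma^2/2)*T) / (sigma*sqrt(T)) = -0.56765737
d2 = d1 - sigma*sqrt(T) = -0.62538085
exp(-rT) = 0.99891769
N(-d1) = 0.71486618; N(-d2) = 0.73413944
P = K * exp(-rT) * N(-d2) - S_0' * N(-d1) = 54.9000 * 0.99891769 * 0.73413944 - 52.98438726 * 0.71486618 = 2.3839

Answer: Price = 2.3839


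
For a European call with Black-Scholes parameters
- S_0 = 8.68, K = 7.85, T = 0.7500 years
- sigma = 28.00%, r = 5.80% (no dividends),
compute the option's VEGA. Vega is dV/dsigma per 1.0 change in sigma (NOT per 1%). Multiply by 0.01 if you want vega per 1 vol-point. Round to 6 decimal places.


d1 = 0.7151225263; d2 = 0.4726354132
phi(d1) = 0.3089305925; exp(-qT) = 1.0000000000; exp(-rT) = 0.9574325541
Vega = S * exp(-qT) * phi(d1) * sqrt(T) = 8.6800 * 1.0000000000 * 0.3089305925 * 0.8660254038 = 2.322262

Answer: Vega = 2.322262


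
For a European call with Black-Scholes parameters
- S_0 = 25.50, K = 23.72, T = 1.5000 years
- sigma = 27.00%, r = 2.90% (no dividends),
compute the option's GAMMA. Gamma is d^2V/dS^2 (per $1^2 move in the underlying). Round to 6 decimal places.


d1 = 0.5157079439; d2 = 0.1850268286
phi(d1) = 0.3492679540; exp(-qT) = 1.0000000000; exp(-rT) = 0.9574325541
Gamma = exp(-qT) * phi(d1) / (S * sigma * sqrt(T)) = 1.0000000000 * 0.3492679540 / (25.5000 * 0.2700 * 1.2247448714) = 0.041420

Answer: Gamma = 0.041420


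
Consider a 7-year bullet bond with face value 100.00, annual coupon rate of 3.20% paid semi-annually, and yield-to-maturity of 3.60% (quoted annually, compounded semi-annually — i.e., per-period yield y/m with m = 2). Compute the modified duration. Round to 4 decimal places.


Answer: Modified duration = 6.2046

Derivation:
Coupon per period c = face * coupon_rate / m = 1.600000
Periods per year m = 2; per-period yield y/m = 0.018000
Number of cashflows N = 14
Cashflows (t years, CF_t, discount factor 1/(1+y/m)^(m*t), PV):
  t = 0.5000: CF_t = 1.600000, DF = 0.982318, PV = 1.571709
  t = 1.0000: CF_t = 1.600000, DF = 0.964949, PV = 1.543919
  t = 1.5000: CF_t = 1.600000, DF = 0.947887, PV = 1.516620
  t = 2.0000: CF_t = 1.600000, DF = 0.931127, PV = 1.489803
  t = 2.5000: CF_t = 1.600000, DF = 0.914663, PV = 1.463461
  t = 3.0000: CF_t = 1.600000, DF = 0.898490, PV = 1.437584
  t = 3.5000: CF_t = 1.600000, DF = 0.882603, PV = 1.412165
  t = 4.0000: CF_t = 1.600000, DF = 0.866997, PV = 1.387196
  t = 4.5000: CF_t = 1.600000, DF = 0.851667, PV = 1.362668
  t = 5.0000: CF_t = 1.600000, DF = 0.836608, PV = 1.338573
  t = 5.5000: CF_t = 1.600000, DF = 0.821816, PV = 1.314905
  t = 6.0000: CF_t = 1.600000, DF = 0.807285, PV = 1.291655
  t = 6.5000: CF_t = 1.600000, DF = 0.793010, PV = 1.268817
  t = 7.0000: CF_t = 101.600000, DF = 0.778989, PV = 79.145243
Price P = sum_t PV_t = 97.544318
First compute Macaulay numerator sum_t t * PV_t:
  t * PV_t at t = 0.5000: 0.785855
  t * PV_t at t = 1.0000: 1.543919
  t * PV_t at t = 1.5000: 2.274929
  t * PV_t at t = 2.0000: 2.979606
  t * PV_t at t = 2.5000: 3.658652
  t * PV_t at t = 3.0000: 4.312753
  t * PV_t at t = 3.5000: 4.942579
  t * PV_t at t = 4.0000: 5.548783
  t * PV_t at t = 4.5000: 6.132005
  t * PV_t at t = 5.0000: 6.692867
  t * PV_t at t = 5.5000: 7.231978
  t * PV_t at t = 6.0000: 7.749932
  t * PV_t at t = 6.5000: 8.247308
  t * PV_t at t = 7.0000: 554.016700
Macaulay duration D = 616.117866 / 97.544318 = 6.316287
Modified duration = D / (1 + y/m) = 6.316287 / (1 + 0.018000) = 6.204604


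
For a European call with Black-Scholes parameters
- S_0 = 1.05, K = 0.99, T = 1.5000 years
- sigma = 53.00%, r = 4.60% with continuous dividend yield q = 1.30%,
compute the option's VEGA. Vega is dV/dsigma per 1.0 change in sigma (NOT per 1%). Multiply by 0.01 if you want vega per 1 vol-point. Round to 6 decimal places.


d1 = 0.4914623869; d2 = -0.1576523950
phi(d1) = 0.3535585521; exp(-qT) = 0.9806888952; exp(-rT) = 0.9333266801
Vega = S * exp(-qT) * phi(d1) * sqrt(T) = 1.0500 * 0.9806888952 * 0.3535585521 * 1.2247448714 = 0.445890

Answer: Vega = 0.445890


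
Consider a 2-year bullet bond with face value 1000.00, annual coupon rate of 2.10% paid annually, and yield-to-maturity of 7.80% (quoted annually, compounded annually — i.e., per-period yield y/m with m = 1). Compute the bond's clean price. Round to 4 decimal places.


Coupon per period c = face * coupon_rate / m = 21.000000
Periods per year m = 1; per-period yield y/m = 0.078000
Number of cashflows N = 2
Cashflows (t years, CF_t, discount factor 1/(1+y/m)^(m*t), PV):
  t = 1.0000: CF_t = 21.000000, DF = 0.927644, PV = 19.480519
  t = 2.0000: CF_t = 1021.000000, DF = 0.860523, PV = 878.593974
Price P = sum_t PV_t = 898.074494

Answer: Price = 898.0745


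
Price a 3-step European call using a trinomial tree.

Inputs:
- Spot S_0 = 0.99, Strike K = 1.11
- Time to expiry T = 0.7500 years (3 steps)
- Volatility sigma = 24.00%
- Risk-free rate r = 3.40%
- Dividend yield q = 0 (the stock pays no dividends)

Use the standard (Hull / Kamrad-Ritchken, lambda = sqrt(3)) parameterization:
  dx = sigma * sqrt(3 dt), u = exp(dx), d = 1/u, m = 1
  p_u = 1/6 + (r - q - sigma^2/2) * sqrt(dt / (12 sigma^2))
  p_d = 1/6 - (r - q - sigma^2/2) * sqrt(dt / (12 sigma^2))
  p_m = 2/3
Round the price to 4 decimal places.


Answer: Price = V(0,0) = 0.0509

Derivation:
dt = T/N = 0.250000; dx = sigma*sqrt(3*dt) = 0.207846
u = exp(dx) = 1.231024; d = 1/u = 0.812332
p_u = 0.169794, p_m = 0.666667, p_d = 0.163539
Discount per step: exp(-r*dt) = 0.991536
Stock lattice S(k, j) with j the centered position index:
  k=0: S(0,+0) = 0.9900
  k=1: S(1,-1) = 0.8042; S(1,+0) = 0.9900; S(1,+1) = 1.2187
  k=2: S(2,-2) = 0.6533; S(2,-1) = 0.8042; S(2,+0) = 0.9900; S(2,+1) = 1.2187; S(2,+2) = 1.5003
  k=3: S(3,-3) = 0.5307; S(3,-2) = 0.6533; S(3,-1) = 0.8042; S(3,+0) = 0.9900; S(3,+1) = 1.2187; S(3,+2) = 1.5003; S(3,+3) = 1.8469
Terminal payoffs V(N, j) = max(S_T - K, 0):
  V(3,-3) = 0.000000; V(3,-2) = 0.000000; V(3,-1) = 0.000000; V(3,+0) = 0.000000; V(3,+1) = 0.108713; V(3,+2) = 0.390265; V(3,+3) = 0.736862
Backward induction: V(k, j) = exp(-r*dt) * [p_u * V(k+1, j+1) + p_m * V(k+1, j) + p_d * V(k+1, j-1)]
  V(2,-2) = exp(-r*dt) * [p_u*0.000000 + p_m*0.000000 + p_d*0.000000] = 0.000000
  V(2,-1) = exp(-r*dt) * [p_u*0.000000 + p_m*0.000000 + p_d*0.000000] = 0.000000
  V(2,+0) = exp(-r*dt) * [p_u*0.108713 + p_m*0.000000 + p_d*0.000000] = 0.018303
  V(2,+1) = exp(-r*dt) * [p_u*0.390265 + p_m*0.108713 + p_d*0.000000] = 0.137566
  V(2,+2) = exp(-r*dt) * [p_u*0.736862 + p_m*0.390265 + p_d*0.108713] = 0.399659
  V(1,-1) = exp(-r*dt) * [p_u*0.018303 + p_m*0.000000 + p_d*0.000000] = 0.003081
  V(1,+0) = exp(-r*dt) * [p_u*0.137566 + p_m*0.018303 + p_d*0.000000] = 0.035259
  V(1,+1) = exp(-r*dt) * [p_u*0.399659 + p_m*0.137566 + p_d*0.018303] = 0.161188
  V(0,+0) = exp(-r*dt) * [p_u*0.161188 + p_m*0.035259 + p_d*0.003081] = 0.050944


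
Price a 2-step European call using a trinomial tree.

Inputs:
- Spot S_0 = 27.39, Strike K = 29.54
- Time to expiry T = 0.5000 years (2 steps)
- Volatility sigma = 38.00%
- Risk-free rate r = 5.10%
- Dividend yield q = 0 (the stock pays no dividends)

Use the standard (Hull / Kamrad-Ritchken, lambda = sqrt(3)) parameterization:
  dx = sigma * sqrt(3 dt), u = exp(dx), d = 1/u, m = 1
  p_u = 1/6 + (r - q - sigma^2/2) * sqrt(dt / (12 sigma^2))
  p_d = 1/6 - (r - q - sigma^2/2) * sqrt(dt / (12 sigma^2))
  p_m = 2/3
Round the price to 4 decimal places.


dt = T/N = 0.250000; dx = sigma*sqrt(3*dt) = 0.329090
u = exp(dx) = 1.389702; d = 1/u = 0.719579
p_u = 0.158614, p_m = 0.666667, p_d = 0.174719
Discount per step: exp(-r*dt) = 0.987331
Stock lattice S(k, j) with j the centered position index:
  k=0: S(0,+0) = 27.3900
  k=1: S(1,-1) = 19.7093; S(1,+0) = 27.3900; S(1,+1) = 38.0639
  k=2: S(2,-2) = 14.1824; S(2,-1) = 19.7093; S(2,+0) = 27.3900; S(2,+1) = 38.0639; S(2,+2) = 52.8976
Terminal payoffs V(N, j) = max(S_T - K, 0):
  V(2,-2) = 0.000000; V(2,-1) = 0.000000; V(2,+0) = 0.000000; V(2,+1) = 8.523950; V(2,+2) = 23.357564
Backward induction: V(k, j) = exp(-r*dt) * [p_u * V(k+1, j+1) + p_m * V(k+1, j) + p_d * V(k+1, j-1)]
  V(1,-1) = exp(-r*dt) * [p_u*0.000000 + p_m*0.000000 + p_d*0.000000] = 0.000000
  V(1,+0) = exp(-r*dt) * [p_u*8.523950 + p_m*0.000000 + p_d*0.000000] = 1.334890
  V(1,+1) = exp(-r*dt) * [p_u*23.357564 + p_m*8.523950 + p_d*0.000000] = 9.268543
  V(0,+0) = exp(-r*dt) * [p_u*9.268543 + p_m*1.334890 + p_d*0.000000] = 2.330149

Answer: Price = V(0,0) = 2.3301


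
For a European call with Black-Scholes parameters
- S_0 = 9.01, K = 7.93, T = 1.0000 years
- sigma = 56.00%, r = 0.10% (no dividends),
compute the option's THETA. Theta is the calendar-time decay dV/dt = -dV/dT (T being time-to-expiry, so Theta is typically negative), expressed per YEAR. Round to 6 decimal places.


Answer: Theta = -0.887614

Derivation:
d1 = 0.5097893500; d2 = -0.0502106500
phi(d1) = 0.3503295052; exp(-qT) = 1.0000000000; exp(-rT) = 0.9990004998
Theta = -S*exp(-qT)*phi(d1)*sigma/(2*sqrt(T)) - r*K*exp(-rT)*N(d2) + q*S*exp(-qT)*N(d1)
N(d1) = 0.6949004761; N(d2) = 0.4799772624; sqrt(T) = 1.0000000000
Term 1 = -9.0100 * 1.0000000000 * 0.3503295052 * 0.5600 / (2 * 1.0000000000) = -0.8838112757
Term 2 = -0.0010 * 7.9300 * 0.9990004998 * 0.4799772624 = -0.0038024154
Term 3 = 0 (no dividend yield, q = 0)
Theta = -0.8838112757 + (-0.0038024154) + (0.0000000000) = -0.887614


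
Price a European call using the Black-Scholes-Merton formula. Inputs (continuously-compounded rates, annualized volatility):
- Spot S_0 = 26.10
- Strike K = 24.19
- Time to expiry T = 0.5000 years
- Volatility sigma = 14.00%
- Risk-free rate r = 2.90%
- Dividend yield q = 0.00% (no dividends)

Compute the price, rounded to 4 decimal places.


Answer: Price = 2.4997

Derivation:
d1 = (ln(S/K) + (r - q + 0.5*sigma^2) * T) / (sigma * sqrt(T)) = 0.96364502
d2 = d1 - sigma * sqrt(T) = 0.86465007
exp(-rT) = 0.98560462; exp(-qT) = 1.00000000
C = S_0 * exp(-qT) * N(d1) - K * exp(-rT) * N(d2)
N(d1) = 0.83238804; N(d2) = 0.80638456
C = 26.1000 * 1.00000000 * 0.83238804 - 24.1900 * 0.98560462 * 0.80638456 = 2.4997


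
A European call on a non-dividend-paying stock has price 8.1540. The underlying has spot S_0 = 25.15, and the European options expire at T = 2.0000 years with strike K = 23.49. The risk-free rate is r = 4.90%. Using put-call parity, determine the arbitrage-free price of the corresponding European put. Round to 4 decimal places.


Put-call parity: C - P = S_0 * exp(-qT) - K * exp(-rT).
S_0 * exp(-qT) = 25.1500 * 1.00000000 = 25.15000000
K * exp(-rT) = 23.4900 * 0.90664890 = 21.29718275
P = C - S*exp(-qT) + K*exp(-rT)
P = 8.1540 - 25.15000000 + 21.29718275 = 4.3012

Answer: Put price = 4.3012


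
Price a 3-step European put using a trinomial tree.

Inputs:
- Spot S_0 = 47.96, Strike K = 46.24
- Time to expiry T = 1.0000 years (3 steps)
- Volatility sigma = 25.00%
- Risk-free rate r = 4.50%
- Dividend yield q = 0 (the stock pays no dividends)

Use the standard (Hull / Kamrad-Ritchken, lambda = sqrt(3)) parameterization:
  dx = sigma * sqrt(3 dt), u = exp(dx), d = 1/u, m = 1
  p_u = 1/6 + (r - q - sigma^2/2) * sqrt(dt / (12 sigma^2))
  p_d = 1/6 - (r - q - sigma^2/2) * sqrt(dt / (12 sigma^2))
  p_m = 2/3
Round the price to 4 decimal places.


Answer: Price = V(0,0) = 2.7972

Derivation:
dt = T/N = 0.333333; dx = sigma*sqrt(3*dt) = 0.250000
u = exp(dx) = 1.284025; d = 1/u = 0.778801
p_u = 0.175833, p_m = 0.666667, p_d = 0.157500
Discount per step: exp(-r*dt) = 0.985112
Stock lattice S(k, j) with j the centered position index:
  k=0: S(0,+0) = 47.9600
  k=1: S(1,-1) = 37.3513; S(1,+0) = 47.9600; S(1,+1) = 61.5819
  k=2: S(2,-2) = 29.0892; S(2,-1) = 37.3513; S(2,+0) = 47.9600; S(2,+1) = 61.5819; S(2,+2) = 79.0727
  k=3: S(3,-3) = 22.6547; S(3,-2) = 29.0892; S(3,-1) = 37.3513; S(3,+0) = 47.9600; S(3,+1) = 61.5819; S(3,+2) = 79.0727; S(3,+3) = 101.5313
Terminal payoffs V(N, j) = max(K - S_T, 0):
  V(3,-3) = 23.585300; V(3,-2) = 17.150790; V(3,-1) = 8.888714; V(3,+0) = 0.000000; V(3,+1) = 0.000000; V(3,+2) = 0.000000; V(3,+3) = 0.000000
Backward induction: V(k, j) = exp(-r*dt) * [p_u * V(k+1, j+1) + p_m * V(k+1, j) + p_d * V(k+1, j-1)]
  V(2,-2) = exp(-r*dt) * [p_u*8.888714 + p_m*17.150790 + p_d*23.585300] = 16.462675
  V(2,-1) = exp(-r*dt) * [p_u*0.000000 + p_m*8.888714 + p_d*17.150790] = 8.498619
  V(2,+0) = exp(-r*dt) * [p_u*0.000000 + p_m*0.000000 + p_d*8.888714] = 1.379130
  V(2,+1) = exp(-r*dt) * [p_u*0.000000 + p_m*0.000000 + p_d*0.000000] = 0.000000
  V(2,+2) = exp(-r*dt) * [p_u*0.000000 + p_m*0.000000 + p_d*0.000000] = 0.000000
  V(1,-1) = exp(-r*dt) * [p_u*1.379130 + p_m*8.498619 + p_d*16.462675] = 8.374549
  V(1,+0) = exp(-r*dt) * [p_u*0.000000 + p_m*1.379130 + p_d*8.498619] = 2.224336
  V(1,+1) = exp(-r*dt) * [p_u*0.000000 + p_m*0.000000 + p_d*1.379130] = 0.213979
  V(0,+0) = exp(-r*dt) * [p_u*0.213979 + p_m*2.224336 + p_d*8.374549] = 2.797232


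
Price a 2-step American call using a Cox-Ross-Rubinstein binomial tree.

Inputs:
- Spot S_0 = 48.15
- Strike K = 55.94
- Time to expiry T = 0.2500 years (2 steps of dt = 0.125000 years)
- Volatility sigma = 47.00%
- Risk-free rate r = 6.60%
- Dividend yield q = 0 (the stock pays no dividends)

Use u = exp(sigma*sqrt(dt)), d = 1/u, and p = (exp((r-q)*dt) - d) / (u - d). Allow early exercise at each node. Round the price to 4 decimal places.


dt = T/N = 0.125000
u = exp(sigma*sqrt(dt)) = 1.180774; d = 1/u = 0.846902
p = (exp((r-q)*dt) - d) / (u - d) = 0.483365
Discount per step: exp(-r*dt) = 0.991784
Stock lattice S(k, i) with i counting down-moves:
  k=0: S(0,0) = 48.1500
  k=1: S(1,0) = 56.8543; S(1,1) = 40.7783
  k=2: S(2,0) = 67.1320; S(2,1) = 48.1500; S(2,2) = 34.5353
Terminal payoffs V(N, i) = max(S_T - K, 0):
  V(2,0) = 11.192033; V(2,1) = 0.000000; V(2,2) = 0.000000
Backward induction: V(k, i) = exp(-r*dt) * [p * V(k+1, i) + (1-p) * V(k+1, i+1)]; then take max(V_cont, immediate exercise) for American.
  V(1,0) = exp(-r*dt) * [p*11.192033 + (1-p)*0.000000] = 5.365391; exercise = 0.914265; V(1,0) = max -> 5.365391
  V(1,1) = exp(-r*dt) * [p*0.000000 + (1-p)*0.000000] = 0.000000; exercise = 0.000000; V(1,1) = max -> 0.000000
  V(0,0) = exp(-r*dt) * [p*5.365391 + (1-p)*0.000000] = 2.572135; exercise = 0.000000; V(0,0) = max -> 2.572135

Answer: Price = V(0,0) = 2.5721


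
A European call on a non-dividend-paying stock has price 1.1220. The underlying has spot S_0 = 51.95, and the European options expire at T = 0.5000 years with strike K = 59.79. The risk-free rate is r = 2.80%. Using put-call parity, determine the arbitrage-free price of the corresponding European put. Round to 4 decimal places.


Answer: Put price = 8.1308

Derivation:
Put-call parity: C - P = S_0 * exp(-qT) - K * exp(-rT).
S_0 * exp(-qT) = 51.9500 * 1.00000000 = 51.95000000
K * exp(-rT) = 59.7900 * 0.98609754 = 58.95877217
P = C - S*exp(-qT) + K*exp(-rT)
P = 1.1220 - 51.95000000 + 58.95877217 = 8.1308


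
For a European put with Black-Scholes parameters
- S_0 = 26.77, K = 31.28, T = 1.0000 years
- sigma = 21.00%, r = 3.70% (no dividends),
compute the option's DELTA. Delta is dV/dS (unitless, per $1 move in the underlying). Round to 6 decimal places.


d1 = -0.4602240864; d2 = -0.6702240864
phi(d1) = 0.3588532896; exp(-qT) = 1.0000000000; exp(-rT) = 0.9636761353
N(-d1) = 0.6773223080
Delta = -exp(-qT) * N(-d1) = -1.0000000000 * 0.6773223080 = -0.677322

Answer: Delta = -0.677322


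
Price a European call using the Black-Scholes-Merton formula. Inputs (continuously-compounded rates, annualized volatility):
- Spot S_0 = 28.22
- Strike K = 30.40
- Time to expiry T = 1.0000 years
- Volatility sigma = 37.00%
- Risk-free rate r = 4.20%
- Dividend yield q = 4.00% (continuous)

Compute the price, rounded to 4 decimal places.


Answer: Price = 3.1887

Derivation:
d1 = (ln(S/K) + (r - q + 0.5*sigma^2) * T) / (sigma * sqrt(T)) = -0.01070719
d2 = d1 - sigma * sqrt(T) = -0.38070719
exp(-rT) = 0.95886978; exp(-qT) = 0.96078944
C = S_0 * exp(-qT) * N(d1) - K * exp(-rT) * N(d2)
N(d1) = 0.49572853; N(d2) = 0.35171026
C = 28.2200 * 0.96078944 * 0.49572853 - 30.4000 * 0.95886978 * 0.35171026 = 3.1887


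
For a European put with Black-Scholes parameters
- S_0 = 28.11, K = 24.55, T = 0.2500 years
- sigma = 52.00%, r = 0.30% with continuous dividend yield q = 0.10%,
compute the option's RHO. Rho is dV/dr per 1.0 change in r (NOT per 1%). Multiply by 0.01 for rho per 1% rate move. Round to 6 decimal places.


Answer: Rho = -2.129675

Derivation:
d1 = 0.6527443488; d2 = 0.3927443488
phi(d1) = 0.3223955324; exp(-qT) = 0.9997500312; exp(-rT) = 0.9992502812
N(-d2) = 0.3472541558
Rho = -K*T*exp(-rT)*N(-d2) = -24.5500 * 0.2500 * 0.9992502812 * 0.3472541558 = -2.129675


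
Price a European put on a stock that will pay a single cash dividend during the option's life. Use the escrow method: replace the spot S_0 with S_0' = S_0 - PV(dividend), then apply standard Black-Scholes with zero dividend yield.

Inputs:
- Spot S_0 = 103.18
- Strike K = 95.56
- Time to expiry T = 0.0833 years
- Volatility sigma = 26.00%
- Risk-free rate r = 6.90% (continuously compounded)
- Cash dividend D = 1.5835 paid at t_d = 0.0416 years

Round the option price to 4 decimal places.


PV(D) = D * exp(-r * t_d) = 1.5835 * 0.99713372 = 1.57896124
S_0' = S_0 - PV(D) = 103.1800 - 1.57896124 = 101.60103876
d1 = (ln(S_0'/K) + (r + sigma^2/2)*T) / (sigma*sqrt(T)) = 0.93099934
d2 = d1 - sigma*sqrt(T) = 0.85595882
exp(-rT) = 0.99426879
N(-d1) = 0.17592695; N(-d2) = 0.19601028
P = K * exp(-rT) * N(-d2) - S_0' * N(-d1) = 95.5600 * 0.99426879 * 0.19601028 - 101.60103876 * 0.17592695 = 0.7490

Answer: Price = 0.7490


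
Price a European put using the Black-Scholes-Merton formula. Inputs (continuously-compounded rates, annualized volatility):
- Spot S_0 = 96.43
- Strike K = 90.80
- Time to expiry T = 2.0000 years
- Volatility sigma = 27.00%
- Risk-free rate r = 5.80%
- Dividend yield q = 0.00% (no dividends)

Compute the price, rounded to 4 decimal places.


Answer: Price = 7.0161

Derivation:
d1 = (ln(S/K) + (r - q + 0.5*sigma^2) * T) / (sigma * sqrt(T)) = 0.65226167
d2 = d1 - sigma * sqrt(T) = 0.27042401
exp(-rT) = 0.89047522; exp(-qT) = 1.00000000
P = K * exp(-rT) * N(-d2) - S_0 * exp(-qT) * N(-d1)
N(-d1) = 0.25711619; N(-d2) = 0.39341704
P = 90.8000 * 0.89047522 * 0.39341704 - 96.4300 * 1.00000000 * 0.25711619 = 7.0161


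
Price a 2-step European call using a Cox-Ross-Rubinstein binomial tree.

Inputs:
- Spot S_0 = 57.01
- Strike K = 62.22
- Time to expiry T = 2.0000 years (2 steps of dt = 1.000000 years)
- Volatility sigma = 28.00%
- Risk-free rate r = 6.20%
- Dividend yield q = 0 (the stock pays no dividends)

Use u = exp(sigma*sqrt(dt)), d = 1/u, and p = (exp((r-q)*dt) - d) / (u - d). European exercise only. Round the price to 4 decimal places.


dt = T/N = 1.000000
u = exp(sigma*sqrt(dt)) = 1.323130; d = 1/u = 0.755784
p = (exp((r-q)*dt) - d) / (u - d) = 0.543193
Discount per step: exp(-r*dt) = 0.939883
Stock lattice S(k, i) with i counting down-moves:
  k=0: S(0,0) = 57.0100
  k=1: S(1,0) = 75.4316; S(1,1) = 43.0872
  k=2: S(2,0) = 99.8058; S(2,1) = 57.0100; S(2,2) = 32.5646
Terminal payoffs V(N, i) = max(S_T - K, 0):
  V(2,0) = 37.585839; V(2,1) = 0.000000; V(2,2) = 0.000000
Backward induction: V(k, i) = exp(-r*dt) * [p * V(k+1, i) + (1-p) * V(k+1, i+1)].
  V(1,0) = exp(-r*dt) * [p*37.585839 + (1-p)*0.000000] = 19.189004
  V(1,1) = exp(-r*dt) * [p*0.000000 + (1-p)*0.000000] = 0.000000
  V(0,0) = exp(-r*dt) * [p*19.189004 + (1-p)*0.000000] = 9.796718

Answer: Price = V(0,0) = 9.7967


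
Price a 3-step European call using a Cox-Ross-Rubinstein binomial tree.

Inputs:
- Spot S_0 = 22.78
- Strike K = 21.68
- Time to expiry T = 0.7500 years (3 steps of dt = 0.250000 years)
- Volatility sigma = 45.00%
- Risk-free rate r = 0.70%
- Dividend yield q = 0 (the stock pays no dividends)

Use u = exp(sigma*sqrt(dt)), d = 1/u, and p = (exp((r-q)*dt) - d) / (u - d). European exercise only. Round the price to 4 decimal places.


dt = T/N = 0.250000
u = exp(sigma*sqrt(dt)) = 1.252323; d = 1/u = 0.798516
p = (exp((r-q)*dt) - d) / (u - d) = 0.447846
Discount per step: exp(-r*dt) = 0.998252
Stock lattice S(k, i) with i counting down-moves:
  k=0: S(0,0) = 22.7800
  k=1: S(1,0) = 28.5279; S(1,1) = 18.1902
  k=2: S(2,0) = 35.7262; S(2,1) = 22.7800; S(2,2) = 14.5252
  k=3: S(3,0) = 44.7407; S(3,1) = 28.5279; S(3,2) = 18.1902; S(3,3) = 11.5986
Terminal payoffs V(N, i) = max(S_T - K, 0):
  V(3,0) = 23.060671; V(3,1) = 6.847911; V(3,2) = 0.000000; V(3,3) = 0.000000
Backward induction: V(k, i) = exp(-r*dt) * [p * V(k+1, i) + (1-p) * V(k+1, i+1)].
  V(2,0) = exp(-r*dt) * [p*23.060671 + (1-p)*6.847911] = 14.084058
  V(2,1) = exp(-r*dt) * [p*6.847911 + (1-p)*0.000000] = 3.061446
  V(2,2) = exp(-r*dt) * [p*0.000000 + (1-p)*0.000000] = 0.000000
  V(1,0) = exp(-r*dt) * [p*14.084058 + (1-p)*3.061446] = 7.983892
  V(1,1) = exp(-r*dt) * [p*3.061446 + (1-p)*0.000000] = 1.368658
  V(0,0) = exp(-r*dt) * [p*7.983892 + (1-p)*1.368658] = 4.323690

Answer: Price = V(0,0) = 4.3237


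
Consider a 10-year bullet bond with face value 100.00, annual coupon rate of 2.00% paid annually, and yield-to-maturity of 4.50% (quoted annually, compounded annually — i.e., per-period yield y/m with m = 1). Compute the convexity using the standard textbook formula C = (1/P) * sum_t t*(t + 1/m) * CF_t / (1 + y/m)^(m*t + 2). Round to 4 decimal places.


Coupon per period c = face * coupon_rate / m = 2.000000
Periods per year m = 1; per-period yield y/m = 0.045000
Number of cashflows N = 10
Cashflows (t years, CF_t, discount factor 1/(1+y/m)^(m*t), PV):
  t = 1.0000: CF_t = 2.000000, DF = 0.956938, PV = 1.913876
  t = 2.0000: CF_t = 2.000000, DF = 0.915730, PV = 1.831460
  t = 3.0000: CF_t = 2.000000, DF = 0.876297, PV = 1.752593
  t = 4.0000: CF_t = 2.000000, DF = 0.838561, PV = 1.677123
  t = 5.0000: CF_t = 2.000000, DF = 0.802451, PV = 1.604902
  t = 6.0000: CF_t = 2.000000, DF = 0.767896, PV = 1.535791
  t = 7.0000: CF_t = 2.000000, DF = 0.734828, PV = 1.469657
  t = 8.0000: CF_t = 2.000000, DF = 0.703185, PV = 1.406370
  t = 9.0000: CF_t = 2.000000, DF = 0.672904, PV = 1.345809
  t = 10.0000: CF_t = 102.000000, DF = 0.643928, PV = 65.680624
Price P = sum_t PV_t = 80.218205
Convexity numerator sum_t t*(t + 1/m) * CF_t / (1+y/m)^(m*t + 2):
  t = 1.0000: term = 3.505186
  t = 2.0000: term = 10.062736
  t = 3.0000: term = 19.258825
  t = 4.0000: term = 30.715830
  t = 5.0000: term = 44.089707
  t = 6.0000: term = 59.067551
  t = 7.0000: term = 75.365296
  t = 8.0000: term = 92.725586
  t = 9.0000: term = 110.915773
  t = 10.0000: term = 6616.028564
Convexity = (1/P) * sum = 7061.735054 / 80.218205 = 88.031577

Answer: Convexity = 88.0316


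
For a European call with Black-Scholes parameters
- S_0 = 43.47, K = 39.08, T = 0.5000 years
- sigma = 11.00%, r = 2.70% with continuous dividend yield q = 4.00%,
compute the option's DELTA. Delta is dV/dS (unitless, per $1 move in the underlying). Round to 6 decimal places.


Answer: Delta = 0.889288

Derivation:
d1 = 1.3240281070; d2 = 1.2462463611
phi(d1) = 0.1660504290; exp(-qT) = 0.9801986733; exp(-rT) = 0.9865907163
N(d1) = 0.9072531449
Delta = exp(-qT) * N(d1) = 0.9801986733 * 0.9072531449 = 0.889288


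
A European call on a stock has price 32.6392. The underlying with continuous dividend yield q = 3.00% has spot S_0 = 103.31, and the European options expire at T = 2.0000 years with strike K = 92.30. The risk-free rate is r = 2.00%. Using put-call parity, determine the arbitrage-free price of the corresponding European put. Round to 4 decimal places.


Answer: Put price = 24.0264

Derivation:
Put-call parity: C - P = S_0 * exp(-qT) - K * exp(-rT).
S_0 * exp(-qT) = 103.3100 * 0.94176453 = 97.29369396
K * exp(-rT) = 92.3000 * 0.96078944 = 88.68086523
P = C - S*exp(-qT) + K*exp(-rT)
P = 32.6392 - 97.29369396 + 88.68086523 = 24.0264


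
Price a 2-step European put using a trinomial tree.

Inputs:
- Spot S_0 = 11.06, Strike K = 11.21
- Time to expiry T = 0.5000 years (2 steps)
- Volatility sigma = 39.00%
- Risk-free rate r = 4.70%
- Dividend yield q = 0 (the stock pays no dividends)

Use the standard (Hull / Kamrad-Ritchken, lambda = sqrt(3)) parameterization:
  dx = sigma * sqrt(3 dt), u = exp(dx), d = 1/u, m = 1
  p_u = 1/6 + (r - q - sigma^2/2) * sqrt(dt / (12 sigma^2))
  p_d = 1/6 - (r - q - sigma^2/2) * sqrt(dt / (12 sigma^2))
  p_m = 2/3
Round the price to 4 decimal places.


dt = T/N = 0.250000; dx = sigma*sqrt(3*dt) = 0.337750
u = exp(dx) = 1.401790; d = 1/u = 0.713374
p_u = 0.155915, p_m = 0.666667, p_d = 0.177418
Discount per step: exp(-r*dt) = 0.988319
Stock lattice S(k, j) with j the centered position index:
  k=0: S(0,+0) = 11.0600
  k=1: S(1,-1) = 7.8899; S(1,+0) = 11.0600; S(1,+1) = 15.5038
  k=2: S(2,-2) = 5.6285; S(2,-1) = 7.8899; S(2,+0) = 11.0600; S(2,+1) = 15.5038; S(2,+2) = 21.7331
Terminal payoffs V(N, j) = max(K - S_T, 0):
  V(2,-2) = 5.581544; V(2,-1) = 3.320087; V(2,+0) = 0.150000; V(2,+1) = 0.000000; V(2,+2) = 0.000000
Backward induction: V(k, j) = exp(-r*dt) * [p_u * V(k+1, j+1) + p_m * V(k+1, j) + p_d * V(k+1, j-1)]
  V(1,-1) = exp(-r*dt) * [p_u*0.150000 + p_m*3.320087 + p_d*5.581544] = 3.189349
  V(1,+0) = exp(-r*dt) * [p_u*0.000000 + p_m*0.150000 + p_d*3.320087] = 0.680994
  V(1,+1) = exp(-r*dt) * [p_u*0.000000 + p_m*0.000000 + p_d*0.150000] = 0.026302
  V(0,+0) = exp(-r*dt) * [p_u*0.026302 + p_m*0.680994 + p_d*3.189349] = 1.011984

Answer: Price = V(0,0) = 1.0120


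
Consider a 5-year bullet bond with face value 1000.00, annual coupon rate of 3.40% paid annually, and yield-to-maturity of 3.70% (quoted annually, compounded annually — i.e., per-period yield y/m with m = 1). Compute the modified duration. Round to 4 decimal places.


Answer: Modified duration = 4.5123

Derivation:
Coupon per period c = face * coupon_rate / m = 34.000000
Periods per year m = 1; per-period yield y/m = 0.037000
Number of cashflows N = 5
Cashflows (t years, CF_t, discount factor 1/(1+y/m)^(m*t), PV):
  t = 1.0000: CF_t = 34.000000, DF = 0.964320, PV = 32.786885
  t = 2.0000: CF_t = 34.000000, DF = 0.929913, PV = 31.617054
  t = 3.0000: CF_t = 34.000000, DF = 0.896734, PV = 30.488963
  t = 4.0000: CF_t = 34.000000, DF = 0.864739, PV = 29.401121
  t = 5.0000: CF_t = 1034.000000, DF = 0.833885, PV = 862.237202
Price P = sum_t PV_t = 986.531225
First compute Macaulay numerator sum_t t * PV_t:
  t * PV_t at t = 1.0000: 32.786885
  t * PV_t at t = 2.0000: 63.234108
  t * PV_t at t = 3.0000: 91.466888
  t * PV_t at t = 4.0000: 117.604485
  t * PV_t at t = 5.0000: 4311.186009
Macaulay duration D = 4616.278375 / 986.531225 = 4.679303
Modified duration = D / (1 + y/m) = 4.679303 / (1 + 0.037000) = 4.512346


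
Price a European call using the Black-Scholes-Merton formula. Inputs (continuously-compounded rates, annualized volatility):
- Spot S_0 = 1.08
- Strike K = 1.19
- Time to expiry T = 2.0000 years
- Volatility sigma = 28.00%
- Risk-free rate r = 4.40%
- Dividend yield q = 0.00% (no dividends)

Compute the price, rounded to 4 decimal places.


Answer: Price = 0.1654

Derivation:
d1 = (ln(S/K) + (r - q + 0.5*sigma^2) * T) / (sigma * sqrt(T)) = 0.17528100
d2 = d1 - sigma * sqrt(T) = -0.22069880
exp(-rT) = 0.91576088; exp(-qT) = 1.00000000
C = S_0 * exp(-qT) * N(d1) - K * exp(-rT) * N(d2)
N(d1) = 0.56957058; N(d2) = 0.41266348
C = 1.0800 * 1.00000000 * 0.56957058 - 1.1900 * 0.91576088 * 0.41266348 = 0.1654


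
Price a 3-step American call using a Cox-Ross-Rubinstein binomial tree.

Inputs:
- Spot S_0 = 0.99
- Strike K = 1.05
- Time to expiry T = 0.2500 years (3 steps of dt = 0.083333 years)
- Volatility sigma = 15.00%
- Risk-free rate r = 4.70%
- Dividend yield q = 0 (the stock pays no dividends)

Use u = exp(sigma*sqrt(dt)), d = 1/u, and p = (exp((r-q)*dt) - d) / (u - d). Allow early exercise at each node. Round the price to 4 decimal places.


dt = T/N = 0.083333
u = exp(sigma*sqrt(dt)) = 1.044252; d = 1/u = 0.957623
p = (exp((r-q)*dt) - d) / (u - d) = 0.534477
Discount per step: exp(-r*dt) = 0.996091
Stock lattice S(k, i) with i counting down-moves:
  k=0: S(0,0) = 0.9900
  k=1: S(1,0) = 1.0338; S(1,1) = 0.9480
  k=2: S(2,0) = 1.0796; S(2,1) = 0.9900; S(2,2) = 0.9079
  k=3: S(3,0) = 1.1273; S(3,1) = 1.0338; S(3,2) = 0.9480; S(3,3) = 0.8694
Terminal payoffs V(N, i) = max(S_T - K, 0):
  V(3,0) = 0.077332; V(3,1) = 0.000000; V(3,2) = 0.000000; V(3,3) = 0.000000
Backward induction: V(k, i) = exp(-r*dt) * [p * V(k+1, i) + (1-p) * V(k+1, i+1)]; then take max(V_cont, immediate exercise) for American.
  V(2,0) = exp(-r*dt) * [p*0.077332 + (1-p)*0.000000] = 0.041170; exercise = 0.029559; V(2,0) = max -> 0.041170
  V(2,1) = exp(-r*dt) * [p*0.000000 + (1-p)*0.000000] = 0.000000; exercise = 0.000000; V(2,1) = max -> 0.000000
  V(2,2) = exp(-r*dt) * [p*0.000000 + (1-p)*0.000000] = 0.000000; exercise = 0.000000; V(2,2) = max -> 0.000000
  V(1,0) = exp(-r*dt) * [p*0.041170 + (1-p)*0.000000] = 0.021919; exercise = 0.000000; V(1,0) = max -> 0.021919
  V(1,1) = exp(-r*dt) * [p*0.000000 + (1-p)*0.000000] = 0.000000; exercise = 0.000000; V(1,1) = max -> 0.000000
  V(0,0) = exp(-r*dt) * [p*0.021919 + (1-p)*0.000000] = 0.011669; exercise = 0.000000; V(0,0) = max -> 0.011669

Answer: Price = V(0,0) = 0.0117


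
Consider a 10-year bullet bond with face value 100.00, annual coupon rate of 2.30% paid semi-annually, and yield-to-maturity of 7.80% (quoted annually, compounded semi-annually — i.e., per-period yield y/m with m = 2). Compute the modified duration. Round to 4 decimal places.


Coupon per period c = face * coupon_rate / m = 1.150000
Periods per year m = 2; per-period yield y/m = 0.039000
Number of cashflows N = 20
Cashflows (t years, CF_t, discount factor 1/(1+y/m)^(m*t), PV):
  t = 0.5000: CF_t = 1.150000, DF = 0.962464, PV = 1.106833
  t = 1.0000: CF_t = 1.150000, DF = 0.926337, PV = 1.065287
  t = 1.5000: CF_t = 1.150000, DF = 0.891566, PV = 1.025301
  t = 2.0000: CF_t = 1.150000, DF = 0.858100, PV = 0.986815
  t = 2.5000: CF_t = 1.150000, DF = 0.825890, PV = 0.949774
  t = 3.0000: CF_t = 1.150000, DF = 0.794889, PV = 0.914123
  t = 3.5000: CF_t = 1.150000, DF = 0.765052, PV = 0.879810
  t = 4.0000: CF_t = 1.150000, DF = 0.736335, PV = 0.846786
  t = 4.5000: CF_t = 1.150000, DF = 0.708696, PV = 0.815001
  t = 5.0000: CF_t = 1.150000, DF = 0.682094, PV = 0.784409
  t = 5.5000: CF_t = 1.150000, DF = 0.656491, PV = 0.754965
  t = 6.0000: CF_t = 1.150000, DF = 0.631849, PV = 0.726627
  t = 6.5000: CF_t = 1.150000, DF = 0.608132, PV = 0.699352
  t = 7.0000: CF_t = 1.150000, DF = 0.585305, PV = 0.673101
  t = 7.5000: CF_t = 1.150000, DF = 0.563335, PV = 0.647835
  t = 8.0000: CF_t = 1.150000, DF = 0.542190, PV = 0.623518
  t = 8.5000: CF_t = 1.150000, DF = 0.521838, PV = 0.600114
  t = 9.0000: CF_t = 1.150000, DF = 0.502250, PV = 0.577588
  t = 9.5000: CF_t = 1.150000, DF = 0.483398, PV = 0.555907
  t = 10.0000: CF_t = 101.150000, DF = 0.465253, PV = 47.060327
Price P = sum_t PV_t = 62.293471
First compute Macaulay numerator sum_t t * PV_t:
  t * PV_t at t = 0.5000: 0.553417
  t * PV_t at t = 1.0000: 1.065287
  t * PV_t at t = 1.5000: 1.537951
  t * PV_t at t = 2.0000: 1.973630
  t * PV_t at t = 2.5000: 2.374434
  t * PV_t at t = 3.0000: 2.742368
  t * PV_t at t = 3.5000: 3.079336
  t * PV_t at t = 4.0000: 3.387142
  t * PV_t at t = 4.5000: 3.667503
  t * PV_t at t = 5.0000: 3.922043
  t * PV_t at t = 5.5000: 4.152307
  t * PV_t at t = 6.0000: 4.359759
  t * PV_t at t = 6.5000: 4.545787
  t * PV_t at t = 7.0000: 4.711706
  t * PV_t at t = 7.5000: 4.858765
  t * PV_t at t = 8.0000: 4.988145
  t * PV_t at t = 8.5000: 5.100966
  t * PV_t at t = 9.0000: 5.198290
  t * PV_t at t = 9.5000: 5.281120
  t * PV_t at t = 10.0000: 470.603265
Macaulay duration D = 538.103222 / 62.293471 = 8.638196
Modified duration = D / (1 + y/m) = 8.638196 / (1 + 0.039000) = 8.313952

Answer: Modified duration = 8.3140


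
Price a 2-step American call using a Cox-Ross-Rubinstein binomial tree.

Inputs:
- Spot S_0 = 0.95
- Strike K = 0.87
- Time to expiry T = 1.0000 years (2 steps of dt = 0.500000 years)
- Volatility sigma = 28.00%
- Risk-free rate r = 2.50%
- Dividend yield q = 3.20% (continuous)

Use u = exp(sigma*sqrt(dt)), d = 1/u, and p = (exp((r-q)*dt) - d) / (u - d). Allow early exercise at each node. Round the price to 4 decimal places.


Answer: Price = V(0,0) = 0.1449

Derivation:
dt = T/N = 0.500000
u = exp(sigma*sqrt(dt)) = 1.218950; d = 1/u = 0.820378
p = (exp((r-q)*dt) - d) / (u - d) = 0.441898
Discount per step: exp(-r*dt) = 0.987578
Stock lattice S(k, i) with i counting down-moves:
  k=0: S(0,0) = 0.9500
  k=1: S(1,0) = 1.1580; S(1,1) = 0.7794
  k=2: S(2,0) = 1.4115; S(2,1) = 0.9500; S(2,2) = 0.6394
Terminal payoffs V(N, i) = max(S_T - K, 0):
  V(2,0) = 0.541547; V(2,1) = 0.080000; V(2,2) = 0.000000
Backward induction: V(k, i) = exp(-r*dt) * [p * V(k+1, i) + (1-p) * V(k+1, i+1)]; then take max(V_cont, immediate exercise) for American.
  V(1,0) = exp(-r*dt) * [p*0.541547 + (1-p)*0.080000] = 0.280429; exercise = 0.288003; V(1,0) = max -> 0.288003
  V(1,1) = exp(-r*dt) * [p*0.080000 + (1-p)*0.000000] = 0.034913; exercise = 0.000000; V(1,1) = max -> 0.034913
  V(0,0) = exp(-r*dt) * [p*0.288003 + (1-p)*0.034913] = 0.144929; exercise = 0.080000; V(0,0) = max -> 0.144929


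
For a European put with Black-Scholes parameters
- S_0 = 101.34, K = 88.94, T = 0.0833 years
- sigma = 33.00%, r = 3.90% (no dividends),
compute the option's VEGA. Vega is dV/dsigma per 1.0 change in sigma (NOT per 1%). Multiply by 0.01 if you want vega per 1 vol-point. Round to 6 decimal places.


d1 = 1.4521017343; d2 = 1.3568579943
phi(d1) = 0.1390059895; exp(-qT) = 1.0000000000; exp(-rT) = 0.9967565713
Vega = S * exp(-qT) * phi(d1) * sqrt(T) = 101.3400 * 1.0000000000 * 0.1390059895 * 0.2886173938 = 4.065715

Answer: Vega = 4.065715


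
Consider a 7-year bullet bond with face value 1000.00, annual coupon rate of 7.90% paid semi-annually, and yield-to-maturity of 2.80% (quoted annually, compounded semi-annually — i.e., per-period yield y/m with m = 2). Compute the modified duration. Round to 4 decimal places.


Coupon per period c = face * coupon_rate / m = 39.500000
Periods per year m = 2; per-period yield y/m = 0.014000
Number of cashflows N = 14
Cashflows (t years, CF_t, discount factor 1/(1+y/m)^(m*t), PV):
  t = 0.5000: CF_t = 39.500000, DF = 0.986193, PV = 38.954635
  t = 1.0000: CF_t = 39.500000, DF = 0.972577, PV = 38.416800
  t = 1.5000: CF_t = 39.500000, DF = 0.959149, PV = 37.886390
  t = 2.0000: CF_t = 39.500000, DF = 0.945906, PV = 37.363304
  t = 2.5000: CF_t = 39.500000, DF = 0.932847, PV = 36.847440
  t = 3.0000: CF_t = 39.500000, DF = 0.919967, PV = 36.338698
  t = 3.5000: CF_t = 39.500000, DF = 0.907265, PV = 35.836981
  t = 4.0000: CF_t = 39.500000, DF = 0.894739, PV = 35.342190
  t = 4.5000: CF_t = 39.500000, DF = 0.882386, PV = 34.854231
  t = 5.0000: CF_t = 39.500000, DF = 0.870203, PV = 34.373009
  t = 5.5000: CF_t = 39.500000, DF = 0.858188, PV = 33.898430
  t = 6.0000: CF_t = 39.500000, DF = 0.846339, PV = 33.430405
  t = 6.5000: CF_t = 39.500000, DF = 0.834654, PV = 32.968841
  t = 7.0000: CF_t = 1039.500000, DF = 0.823130, PV = 855.644028
Price P = sum_t PV_t = 1322.155382
First compute Macaulay numerator sum_t t * PV_t:
  t * PV_t at t = 0.5000: 19.477318
  t * PV_t at t = 1.0000: 38.416800
  t * PV_t at t = 1.5000: 56.829586
  t * PV_t at t = 2.0000: 74.726608
  t * PV_t at t = 2.5000: 92.118600
  t * PV_t at t = 3.0000: 109.016095
  t * PV_t at t = 3.5000: 125.429432
  t * PV_t at t = 4.0000: 141.368759
  t * PV_t at t = 4.5000: 156.844038
  t * PV_t at t = 5.0000: 171.865043
  t * PV_t at t = 5.5000: 186.441368
  t * PV_t at t = 6.0000: 200.582429
  t * PV_t at t = 6.5000: 214.297467
  t * PV_t at t = 7.0000: 5989.508199
Macaulay duration D = 7576.921740 / 1322.155382 = 5.730735
Modified duration = D / (1 + y/m) = 5.730735 / (1 + 0.014000) = 5.651612

Answer: Modified duration = 5.6516
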